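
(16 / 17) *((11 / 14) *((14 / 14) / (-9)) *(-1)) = 88 / 1071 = 0.08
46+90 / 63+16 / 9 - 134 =-5342 / 63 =-84.79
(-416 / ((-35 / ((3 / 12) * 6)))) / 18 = 104 / 105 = 0.99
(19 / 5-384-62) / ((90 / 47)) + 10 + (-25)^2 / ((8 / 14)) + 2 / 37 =9688939 / 11100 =872.88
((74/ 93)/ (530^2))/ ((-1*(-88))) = 37/ 1149442800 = 0.00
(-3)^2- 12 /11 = 87 /11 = 7.91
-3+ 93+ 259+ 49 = 398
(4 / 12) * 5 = 5 / 3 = 1.67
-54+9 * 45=351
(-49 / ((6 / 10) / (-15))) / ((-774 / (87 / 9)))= -35525 / 2322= -15.30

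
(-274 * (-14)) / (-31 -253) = -959 / 71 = -13.51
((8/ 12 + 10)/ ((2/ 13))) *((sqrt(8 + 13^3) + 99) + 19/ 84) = 1456 *sqrt(5) + 433420/ 63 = 10135.40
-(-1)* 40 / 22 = 20 / 11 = 1.82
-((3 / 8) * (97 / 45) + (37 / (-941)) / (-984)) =-623757 / 771620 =-0.81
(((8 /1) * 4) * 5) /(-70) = -16 /7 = -2.29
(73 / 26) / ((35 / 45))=657 / 182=3.61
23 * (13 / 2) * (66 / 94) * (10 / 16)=49335 / 752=65.61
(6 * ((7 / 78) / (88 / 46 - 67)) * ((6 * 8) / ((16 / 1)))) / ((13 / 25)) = -4025 / 84331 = -0.05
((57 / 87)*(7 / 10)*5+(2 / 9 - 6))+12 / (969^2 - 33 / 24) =-13663690351 / 3921095394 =-3.48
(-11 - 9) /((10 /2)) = -4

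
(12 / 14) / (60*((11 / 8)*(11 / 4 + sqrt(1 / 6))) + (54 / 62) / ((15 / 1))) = 697864560 / 180693465421 - 42284000*sqrt(6) / 180693465421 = 0.00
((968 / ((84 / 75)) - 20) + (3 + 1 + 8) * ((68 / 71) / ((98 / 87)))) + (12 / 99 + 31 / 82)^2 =21774238652255 / 25474754844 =854.74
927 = 927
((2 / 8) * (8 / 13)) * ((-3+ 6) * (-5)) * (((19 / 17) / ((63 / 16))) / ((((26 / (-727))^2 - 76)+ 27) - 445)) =160672816 / 121173098865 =0.00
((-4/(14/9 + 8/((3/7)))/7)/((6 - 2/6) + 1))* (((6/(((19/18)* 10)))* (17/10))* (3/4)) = -37179/12103000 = -0.00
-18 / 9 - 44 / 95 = -234 / 95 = -2.46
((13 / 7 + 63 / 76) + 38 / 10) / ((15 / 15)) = 6.49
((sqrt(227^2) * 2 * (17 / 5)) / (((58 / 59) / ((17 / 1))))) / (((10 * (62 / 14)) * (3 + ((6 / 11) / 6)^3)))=36062165909 / 179530300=200.87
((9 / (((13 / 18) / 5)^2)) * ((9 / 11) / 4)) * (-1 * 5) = -820125 / 1859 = -441.16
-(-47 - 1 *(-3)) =44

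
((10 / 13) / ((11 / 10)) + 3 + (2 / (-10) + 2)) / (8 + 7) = 3932 / 10725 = 0.37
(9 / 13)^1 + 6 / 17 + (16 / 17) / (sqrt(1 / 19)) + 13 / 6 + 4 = 16 *sqrt(19) / 17 + 9563 / 1326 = 11.31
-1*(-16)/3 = 16/3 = 5.33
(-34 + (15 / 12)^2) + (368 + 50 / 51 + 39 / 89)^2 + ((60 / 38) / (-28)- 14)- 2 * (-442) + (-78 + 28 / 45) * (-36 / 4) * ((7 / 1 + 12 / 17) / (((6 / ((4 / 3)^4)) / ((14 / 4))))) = 871238424495614171 / 5918692232880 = 147201.17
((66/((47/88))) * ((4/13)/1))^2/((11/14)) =686923776/373321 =1840.04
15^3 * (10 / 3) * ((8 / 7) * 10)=900000 / 7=128571.43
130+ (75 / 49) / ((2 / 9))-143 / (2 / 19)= -59859 / 49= -1221.61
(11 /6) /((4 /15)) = 55 /8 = 6.88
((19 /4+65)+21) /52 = 363 /208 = 1.75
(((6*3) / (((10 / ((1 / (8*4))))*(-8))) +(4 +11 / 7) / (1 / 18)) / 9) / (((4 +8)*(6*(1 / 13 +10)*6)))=1297829 / 507064320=0.00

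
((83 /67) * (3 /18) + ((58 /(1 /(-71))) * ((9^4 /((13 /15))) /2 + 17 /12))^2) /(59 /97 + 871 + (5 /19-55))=182668199274421593296647 /613681508232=297659611417.47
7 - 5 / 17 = 114 / 17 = 6.71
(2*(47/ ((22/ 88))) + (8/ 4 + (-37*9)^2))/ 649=111267/ 649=171.44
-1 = -1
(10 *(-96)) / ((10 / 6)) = -576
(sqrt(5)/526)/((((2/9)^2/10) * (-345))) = -27 * sqrt(5)/24196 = -0.00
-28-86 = -114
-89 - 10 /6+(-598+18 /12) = -4123 /6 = -687.17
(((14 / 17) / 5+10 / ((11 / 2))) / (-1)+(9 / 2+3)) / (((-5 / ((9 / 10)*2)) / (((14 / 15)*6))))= -1299942 / 116875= -11.12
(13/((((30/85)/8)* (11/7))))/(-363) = -0.52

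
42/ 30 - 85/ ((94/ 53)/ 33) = -742667/ 470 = -1580.14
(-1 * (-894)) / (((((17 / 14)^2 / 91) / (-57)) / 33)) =-29993267304 / 289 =-103782931.85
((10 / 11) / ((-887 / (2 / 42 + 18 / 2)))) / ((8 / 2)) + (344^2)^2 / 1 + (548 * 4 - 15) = 2869256918624006 / 204897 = 14003411073.00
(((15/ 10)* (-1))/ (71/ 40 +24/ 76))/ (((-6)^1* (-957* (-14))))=0.00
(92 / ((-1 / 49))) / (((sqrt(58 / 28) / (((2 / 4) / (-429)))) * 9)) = 2254 * sqrt(406) / 111969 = 0.41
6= 6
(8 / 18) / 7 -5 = -311 / 63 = -4.94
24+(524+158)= 706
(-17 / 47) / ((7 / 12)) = -204 / 329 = -0.62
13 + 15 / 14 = 197 / 14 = 14.07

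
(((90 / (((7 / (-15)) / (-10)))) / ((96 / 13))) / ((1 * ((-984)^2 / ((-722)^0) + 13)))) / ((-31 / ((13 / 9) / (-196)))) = 0.00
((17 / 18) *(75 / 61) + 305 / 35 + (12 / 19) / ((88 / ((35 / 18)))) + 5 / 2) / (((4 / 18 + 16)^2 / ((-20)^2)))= 8955935775 / 475575947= 18.83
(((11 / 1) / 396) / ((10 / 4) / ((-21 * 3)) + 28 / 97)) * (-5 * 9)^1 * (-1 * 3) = 91665 / 6086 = 15.06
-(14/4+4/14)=-53/14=-3.79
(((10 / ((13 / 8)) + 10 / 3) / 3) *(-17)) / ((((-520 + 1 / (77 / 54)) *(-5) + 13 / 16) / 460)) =-3564668800 / 374386077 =-9.52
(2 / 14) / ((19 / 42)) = 0.32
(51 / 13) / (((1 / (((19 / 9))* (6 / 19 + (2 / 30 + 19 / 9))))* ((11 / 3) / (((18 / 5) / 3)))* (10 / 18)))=16728 / 1375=12.17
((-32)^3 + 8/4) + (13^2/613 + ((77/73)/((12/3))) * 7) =-5864603181/178996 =-32763.88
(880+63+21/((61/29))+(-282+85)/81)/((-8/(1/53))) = -4696675/2094984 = -2.24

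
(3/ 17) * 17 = 3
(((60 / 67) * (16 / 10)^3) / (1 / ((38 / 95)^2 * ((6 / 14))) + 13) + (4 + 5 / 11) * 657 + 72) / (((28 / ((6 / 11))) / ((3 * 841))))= 138425805102177 / 939195950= 147387.57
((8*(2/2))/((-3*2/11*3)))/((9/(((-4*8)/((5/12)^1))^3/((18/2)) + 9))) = 92258188/3375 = 27335.76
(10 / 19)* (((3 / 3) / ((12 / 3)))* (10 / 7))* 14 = 50 / 19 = 2.63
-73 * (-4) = 292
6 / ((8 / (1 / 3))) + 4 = 17 / 4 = 4.25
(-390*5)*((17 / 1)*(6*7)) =-1392300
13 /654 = 0.02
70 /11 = 6.36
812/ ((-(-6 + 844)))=-406/ 419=-0.97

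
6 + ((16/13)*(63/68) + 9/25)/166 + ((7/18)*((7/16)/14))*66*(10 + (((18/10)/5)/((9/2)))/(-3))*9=286165613/3668600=78.00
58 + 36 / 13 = 790 / 13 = 60.77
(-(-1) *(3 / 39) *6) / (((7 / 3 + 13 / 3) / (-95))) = -171 / 26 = -6.58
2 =2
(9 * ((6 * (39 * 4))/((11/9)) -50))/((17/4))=283464/187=1515.85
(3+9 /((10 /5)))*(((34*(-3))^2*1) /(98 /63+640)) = 121.63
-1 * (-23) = 23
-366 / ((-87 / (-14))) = -1708 / 29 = -58.90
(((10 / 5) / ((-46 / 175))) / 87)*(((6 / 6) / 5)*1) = -35 / 2001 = -0.02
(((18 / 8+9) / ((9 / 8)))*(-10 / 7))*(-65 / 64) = 1625 / 112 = 14.51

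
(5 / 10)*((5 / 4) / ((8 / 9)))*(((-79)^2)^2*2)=1752753645 / 32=54773551.41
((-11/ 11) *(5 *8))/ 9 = -40/ 9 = -4.44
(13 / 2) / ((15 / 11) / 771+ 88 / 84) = 771771 / 124598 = 6.19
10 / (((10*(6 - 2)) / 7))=7 / 4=1.75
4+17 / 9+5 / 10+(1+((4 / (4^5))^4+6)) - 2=440234147849 / 38654705664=11.39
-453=-453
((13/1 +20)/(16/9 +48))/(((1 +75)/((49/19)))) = 2079/92416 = 0.02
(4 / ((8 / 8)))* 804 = 3216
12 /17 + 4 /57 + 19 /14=28939 /13566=2.13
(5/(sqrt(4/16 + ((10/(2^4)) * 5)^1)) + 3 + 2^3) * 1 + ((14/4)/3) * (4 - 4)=10 * sqrt(6)/9 + 11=13.72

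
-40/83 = -0.48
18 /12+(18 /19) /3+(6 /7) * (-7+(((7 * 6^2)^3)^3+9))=3512837638572247351299.53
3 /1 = 3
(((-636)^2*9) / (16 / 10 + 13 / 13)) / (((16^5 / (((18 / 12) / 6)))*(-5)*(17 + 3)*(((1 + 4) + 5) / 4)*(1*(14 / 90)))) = -2047761 / 238551040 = -0.01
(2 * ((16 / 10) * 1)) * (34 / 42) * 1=272 / 105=2.59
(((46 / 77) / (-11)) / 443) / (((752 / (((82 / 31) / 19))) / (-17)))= 16031 / 41548971772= 0.00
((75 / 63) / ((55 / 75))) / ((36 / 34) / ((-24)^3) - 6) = -0.27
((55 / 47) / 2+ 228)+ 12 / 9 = 229.92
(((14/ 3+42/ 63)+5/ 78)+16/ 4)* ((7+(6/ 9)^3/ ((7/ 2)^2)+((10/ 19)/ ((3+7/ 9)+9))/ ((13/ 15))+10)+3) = 55289553023/ 293122557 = 188.62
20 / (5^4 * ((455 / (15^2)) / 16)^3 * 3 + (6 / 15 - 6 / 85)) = 1692057600 / 348136859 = 4.86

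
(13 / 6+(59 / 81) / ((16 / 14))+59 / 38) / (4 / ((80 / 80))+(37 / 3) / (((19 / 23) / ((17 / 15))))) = 268195 / 1287864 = 0.21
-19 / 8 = -2.38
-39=-39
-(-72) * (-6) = -432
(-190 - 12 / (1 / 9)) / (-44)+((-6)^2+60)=2261 / 22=102.77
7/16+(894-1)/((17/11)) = 157287/272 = 578.26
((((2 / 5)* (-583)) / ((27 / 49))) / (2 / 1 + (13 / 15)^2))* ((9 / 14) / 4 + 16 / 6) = -9692375 / 22284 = -434.95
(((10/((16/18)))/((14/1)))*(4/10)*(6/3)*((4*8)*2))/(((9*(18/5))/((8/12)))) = 0.85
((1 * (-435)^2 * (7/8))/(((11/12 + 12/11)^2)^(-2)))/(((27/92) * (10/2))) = 3338684430878125/1821574656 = 1832856.22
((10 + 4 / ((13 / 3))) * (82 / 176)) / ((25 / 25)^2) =5.09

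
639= 639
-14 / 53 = -0.26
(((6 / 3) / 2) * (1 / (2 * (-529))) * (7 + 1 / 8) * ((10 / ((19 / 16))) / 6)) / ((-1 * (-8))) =-5 / 4232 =-0.00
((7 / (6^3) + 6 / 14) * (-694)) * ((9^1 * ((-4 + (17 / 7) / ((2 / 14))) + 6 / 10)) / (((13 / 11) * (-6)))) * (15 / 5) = 45227633 / 2730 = 16566.90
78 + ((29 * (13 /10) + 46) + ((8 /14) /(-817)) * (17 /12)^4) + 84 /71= 1714280770301 /10524790080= 162.88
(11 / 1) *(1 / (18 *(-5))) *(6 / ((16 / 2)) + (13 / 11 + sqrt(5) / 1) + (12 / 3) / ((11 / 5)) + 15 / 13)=-187 / 312 - 11 *sqrt(5) / 90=-0.87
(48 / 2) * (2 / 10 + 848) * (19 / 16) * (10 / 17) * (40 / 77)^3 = 15471168000 / 7761061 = 1993.43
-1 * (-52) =52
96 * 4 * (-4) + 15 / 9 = -4603 / 3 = -1534.33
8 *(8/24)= 8/3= 2.67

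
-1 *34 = -34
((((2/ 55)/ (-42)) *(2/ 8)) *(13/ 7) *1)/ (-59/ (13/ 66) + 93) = 169/ 86832900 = 0.00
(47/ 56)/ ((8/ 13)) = 611/ 448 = 1.36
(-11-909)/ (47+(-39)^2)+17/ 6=1321/ 588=2.25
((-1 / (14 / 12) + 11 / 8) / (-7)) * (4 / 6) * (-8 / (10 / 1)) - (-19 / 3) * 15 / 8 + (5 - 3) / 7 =71737 / 5880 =12.20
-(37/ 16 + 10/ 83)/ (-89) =3231/ 118192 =0.03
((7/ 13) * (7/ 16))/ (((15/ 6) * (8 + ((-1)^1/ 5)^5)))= 30625/ 2599896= 0.01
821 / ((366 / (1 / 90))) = 821 / 32940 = 0.02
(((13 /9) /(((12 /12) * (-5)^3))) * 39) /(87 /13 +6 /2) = -2197 /47250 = -0.05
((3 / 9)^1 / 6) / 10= 0.01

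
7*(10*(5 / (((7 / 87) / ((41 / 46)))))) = 89175 / 23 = 3877.17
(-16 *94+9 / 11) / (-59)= 16535 / 649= 25.48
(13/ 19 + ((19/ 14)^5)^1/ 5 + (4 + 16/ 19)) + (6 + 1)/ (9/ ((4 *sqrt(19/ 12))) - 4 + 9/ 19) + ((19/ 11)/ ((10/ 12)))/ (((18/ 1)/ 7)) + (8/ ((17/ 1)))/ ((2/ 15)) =3100934673816403/ 382340159937120 - 2394 *sqrt(57)/ 13339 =6.76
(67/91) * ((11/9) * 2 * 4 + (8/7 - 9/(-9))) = 50317/5733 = 8.78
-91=-91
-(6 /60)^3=-1 /1000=-0.00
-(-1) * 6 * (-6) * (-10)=360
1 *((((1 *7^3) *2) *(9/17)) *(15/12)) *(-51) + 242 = -45821/2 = -22910.50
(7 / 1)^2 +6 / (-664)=16265 / 332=48.99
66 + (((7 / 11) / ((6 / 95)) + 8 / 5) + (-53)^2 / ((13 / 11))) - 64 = 10255339 / 4290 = 2390.52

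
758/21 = 36.10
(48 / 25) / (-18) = -8 / 75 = -0.11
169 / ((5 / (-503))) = -85007 / 5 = -17001.40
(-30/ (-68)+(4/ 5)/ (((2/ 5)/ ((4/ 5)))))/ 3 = 347/ 510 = 0.68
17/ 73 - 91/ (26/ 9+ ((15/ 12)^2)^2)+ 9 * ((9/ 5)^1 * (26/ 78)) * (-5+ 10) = 9109156/ 896513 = 10.16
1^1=1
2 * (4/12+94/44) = 4.94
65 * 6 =390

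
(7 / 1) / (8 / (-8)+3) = 7 / 2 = 3.50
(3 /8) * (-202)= -303 /4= -75.75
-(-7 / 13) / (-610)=-7 / 7930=-0.00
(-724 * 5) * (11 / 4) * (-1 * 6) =59730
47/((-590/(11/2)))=-517/1180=-0.44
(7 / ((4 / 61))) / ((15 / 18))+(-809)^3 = -5294750009 / 10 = -529475000.90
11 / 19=0.58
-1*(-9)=9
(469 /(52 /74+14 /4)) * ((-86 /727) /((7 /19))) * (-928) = 7518073216 /226097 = 33251.54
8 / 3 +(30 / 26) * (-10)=-346 / 39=-8.87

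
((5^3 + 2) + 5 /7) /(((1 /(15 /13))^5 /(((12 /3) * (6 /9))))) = 1810350000 /2599051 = 696.54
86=86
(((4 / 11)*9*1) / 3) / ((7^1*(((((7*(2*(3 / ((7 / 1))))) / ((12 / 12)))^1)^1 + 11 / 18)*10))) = 108 / 45815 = 0.00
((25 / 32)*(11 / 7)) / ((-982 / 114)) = -15675 / 109984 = -0.14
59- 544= -485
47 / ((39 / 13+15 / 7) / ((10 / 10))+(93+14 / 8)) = 1316 / 2797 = 0.47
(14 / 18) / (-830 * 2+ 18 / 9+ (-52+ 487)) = -7 / 11007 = -0.00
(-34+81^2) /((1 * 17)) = 6527 /17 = 383.94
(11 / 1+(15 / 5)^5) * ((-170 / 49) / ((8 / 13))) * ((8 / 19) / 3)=-561340 / 2793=-200.98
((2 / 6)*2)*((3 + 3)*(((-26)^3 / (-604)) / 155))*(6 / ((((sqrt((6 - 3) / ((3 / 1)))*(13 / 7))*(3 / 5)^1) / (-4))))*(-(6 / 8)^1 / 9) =18928 / 14043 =1.35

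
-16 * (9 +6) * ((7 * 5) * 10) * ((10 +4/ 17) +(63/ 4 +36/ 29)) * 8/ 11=-820008000/ 493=-1663302.23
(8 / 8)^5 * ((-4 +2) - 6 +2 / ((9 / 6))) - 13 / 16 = -359 / 48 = -7.48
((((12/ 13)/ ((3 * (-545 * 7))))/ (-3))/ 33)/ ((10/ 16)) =32/ 24549525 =0.00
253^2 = 64009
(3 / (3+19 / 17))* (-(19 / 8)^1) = -969 / 560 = -1.73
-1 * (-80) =80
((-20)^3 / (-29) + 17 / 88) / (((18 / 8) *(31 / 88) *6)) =156554 / 2697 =58.05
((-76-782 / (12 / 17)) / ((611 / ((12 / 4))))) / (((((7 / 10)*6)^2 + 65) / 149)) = -26458675 / 2524652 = -10.48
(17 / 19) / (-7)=-17 / 133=-0.13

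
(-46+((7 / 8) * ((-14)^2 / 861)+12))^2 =69139225 / 60516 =1142.49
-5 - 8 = -13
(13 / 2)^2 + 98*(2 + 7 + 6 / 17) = 65201 / 68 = 958.84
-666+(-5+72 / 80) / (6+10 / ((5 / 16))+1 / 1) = -666.11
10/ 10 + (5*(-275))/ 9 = -1366/ 9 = -151.78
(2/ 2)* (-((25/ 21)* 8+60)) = -1460/ 21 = -69.52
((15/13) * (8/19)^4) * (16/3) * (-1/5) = -65536/1694173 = -0.04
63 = 63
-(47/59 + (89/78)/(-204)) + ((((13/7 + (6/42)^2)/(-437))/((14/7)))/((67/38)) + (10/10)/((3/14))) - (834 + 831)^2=-8544281205196679/3082106664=-2772221.13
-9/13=-0.69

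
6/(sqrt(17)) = 6 * sqrt(17)/17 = 1.46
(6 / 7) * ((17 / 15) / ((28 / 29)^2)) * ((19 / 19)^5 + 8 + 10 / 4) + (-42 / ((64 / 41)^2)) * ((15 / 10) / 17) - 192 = -21678976093 / 119418880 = -181.54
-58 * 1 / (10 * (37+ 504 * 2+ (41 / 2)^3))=-232 / 386405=-0.00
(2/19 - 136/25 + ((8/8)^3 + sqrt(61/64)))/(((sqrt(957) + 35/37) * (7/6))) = -8456313 * sqrt(957)/2176059550 - 555 * sqrt(61)/5235632 + 228549/62173130 + 4107 * sqrt(58377)/36649424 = -0.09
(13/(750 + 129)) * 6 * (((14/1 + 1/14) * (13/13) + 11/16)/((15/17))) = 121771/82040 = 1.48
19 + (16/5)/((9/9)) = 22.20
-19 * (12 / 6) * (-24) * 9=8208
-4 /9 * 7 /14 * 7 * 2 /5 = -28 /45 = -0.62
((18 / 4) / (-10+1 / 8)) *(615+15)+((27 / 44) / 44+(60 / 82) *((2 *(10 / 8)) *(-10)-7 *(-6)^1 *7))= -565902147 / 6270704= -90.25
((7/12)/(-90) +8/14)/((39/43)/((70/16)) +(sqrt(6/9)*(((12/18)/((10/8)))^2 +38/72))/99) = 126358810320600/46319317597439 - 6667543285095*sqrt(6)/185277270389756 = 2.64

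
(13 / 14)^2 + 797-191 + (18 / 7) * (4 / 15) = 595397 / 980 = 607.55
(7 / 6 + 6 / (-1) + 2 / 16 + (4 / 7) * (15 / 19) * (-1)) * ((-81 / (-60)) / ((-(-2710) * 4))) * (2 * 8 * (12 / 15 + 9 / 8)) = -1630431 / 82384000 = -0.02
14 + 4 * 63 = 266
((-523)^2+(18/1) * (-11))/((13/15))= 4099965/13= 315381.92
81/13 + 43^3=1033672/13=79513.23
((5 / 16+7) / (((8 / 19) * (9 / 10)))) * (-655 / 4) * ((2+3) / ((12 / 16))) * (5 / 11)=-20223125 / 2112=-9575.34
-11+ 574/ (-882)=-734/ 63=-11.65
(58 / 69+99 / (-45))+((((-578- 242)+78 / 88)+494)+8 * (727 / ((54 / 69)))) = 323565457 / 45540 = 7105.08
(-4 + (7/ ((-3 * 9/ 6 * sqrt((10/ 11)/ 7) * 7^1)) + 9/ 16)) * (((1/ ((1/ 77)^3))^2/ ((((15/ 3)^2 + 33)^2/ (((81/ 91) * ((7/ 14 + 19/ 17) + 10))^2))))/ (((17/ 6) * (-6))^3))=96760919392320645 * sqrt(770)/ 3228845688848 + 239483275495993596375/ 51661531021568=5467189.51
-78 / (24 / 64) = -208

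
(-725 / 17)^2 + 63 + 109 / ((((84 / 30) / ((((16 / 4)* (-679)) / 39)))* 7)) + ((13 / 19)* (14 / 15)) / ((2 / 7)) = 1496.72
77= 77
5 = 5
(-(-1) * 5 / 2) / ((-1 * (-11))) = 5 / 22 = 0.23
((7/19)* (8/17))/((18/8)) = 224/2907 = 0.08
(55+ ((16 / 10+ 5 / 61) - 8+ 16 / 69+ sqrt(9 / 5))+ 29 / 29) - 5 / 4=3 * sqrt(5) / 5+ 4096523 / 84180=50.01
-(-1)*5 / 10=1 / 2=0.50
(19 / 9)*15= 95 / 3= 31.67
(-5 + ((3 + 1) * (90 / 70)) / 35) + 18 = 3221 / 245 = 13.15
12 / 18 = 2 / 3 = 0.67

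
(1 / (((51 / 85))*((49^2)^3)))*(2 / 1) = 10 / 41523861603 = 0.00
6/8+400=1603/4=400.75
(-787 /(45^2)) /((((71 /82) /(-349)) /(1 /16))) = 11261183 /1150200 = 9.79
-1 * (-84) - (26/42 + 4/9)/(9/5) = 47293/567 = 83.41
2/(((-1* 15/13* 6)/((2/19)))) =-26/855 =-0.03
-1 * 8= -8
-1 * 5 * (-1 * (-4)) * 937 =-18740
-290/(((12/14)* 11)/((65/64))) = -65975/2112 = -31.24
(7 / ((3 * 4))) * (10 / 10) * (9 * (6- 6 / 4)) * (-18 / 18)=-189 / 8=-23.62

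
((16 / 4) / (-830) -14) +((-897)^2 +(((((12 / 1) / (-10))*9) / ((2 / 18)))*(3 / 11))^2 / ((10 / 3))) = 1010333099693 / 1255375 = 804805.81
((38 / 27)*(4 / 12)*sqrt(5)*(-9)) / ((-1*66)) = 19*sqrt(5) / 297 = 0.14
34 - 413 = -379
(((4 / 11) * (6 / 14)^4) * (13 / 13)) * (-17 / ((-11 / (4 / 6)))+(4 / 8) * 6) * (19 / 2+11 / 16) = 83619 / 166012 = 0.50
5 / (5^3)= 1 / 25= 0.04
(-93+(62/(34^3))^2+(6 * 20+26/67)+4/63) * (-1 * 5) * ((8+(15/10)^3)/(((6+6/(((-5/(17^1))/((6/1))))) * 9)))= 14543842488556225/9758572750395648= 1.49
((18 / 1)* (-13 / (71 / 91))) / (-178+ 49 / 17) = 27846 / 16259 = 1.71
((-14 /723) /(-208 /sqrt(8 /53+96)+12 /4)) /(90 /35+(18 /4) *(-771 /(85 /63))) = -0.00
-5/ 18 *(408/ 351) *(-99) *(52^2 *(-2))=-1555840/ 9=-172871.11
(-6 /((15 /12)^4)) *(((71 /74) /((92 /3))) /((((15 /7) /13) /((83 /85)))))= -102962496 /226046875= -0.46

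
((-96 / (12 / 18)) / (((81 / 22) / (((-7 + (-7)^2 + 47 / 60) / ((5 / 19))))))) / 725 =-4292024 / 489375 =-8.77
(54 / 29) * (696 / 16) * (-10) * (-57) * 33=1523610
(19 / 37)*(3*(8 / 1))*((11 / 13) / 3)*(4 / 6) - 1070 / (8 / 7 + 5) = -10664278 / 62049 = -171.87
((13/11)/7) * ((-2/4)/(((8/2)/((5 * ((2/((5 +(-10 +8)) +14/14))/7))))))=-65/8624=-0.01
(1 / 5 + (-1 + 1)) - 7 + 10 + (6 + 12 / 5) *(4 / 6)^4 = 656 / 135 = 4.86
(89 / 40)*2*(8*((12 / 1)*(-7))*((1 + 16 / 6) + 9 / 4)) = -88466 / 5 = -17693.20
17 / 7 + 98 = 703 / 7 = 100.43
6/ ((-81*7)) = -2/ 189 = -0.01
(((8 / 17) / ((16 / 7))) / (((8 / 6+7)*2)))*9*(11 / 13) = 2079 / 22100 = 0.09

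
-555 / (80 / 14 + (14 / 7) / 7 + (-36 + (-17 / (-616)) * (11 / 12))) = 372960 / 20143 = 18.52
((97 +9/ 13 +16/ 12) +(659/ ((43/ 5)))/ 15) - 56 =26907/ 559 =48.13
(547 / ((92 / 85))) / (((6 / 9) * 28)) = 139485 / 5152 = 27.07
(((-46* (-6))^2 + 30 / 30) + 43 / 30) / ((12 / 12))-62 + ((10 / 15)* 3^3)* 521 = 2564833 / 30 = 85494.43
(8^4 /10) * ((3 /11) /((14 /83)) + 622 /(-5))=-96812032 /1925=-50291.96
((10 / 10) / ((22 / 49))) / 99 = 49 / 2178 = 0.02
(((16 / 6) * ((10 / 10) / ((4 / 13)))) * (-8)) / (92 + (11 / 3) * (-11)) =-208 / 155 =-1.34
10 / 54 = 5 / 27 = 0.19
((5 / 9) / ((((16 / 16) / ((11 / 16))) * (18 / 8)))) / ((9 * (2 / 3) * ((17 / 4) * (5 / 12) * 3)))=22 / 4131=0.01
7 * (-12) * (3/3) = -84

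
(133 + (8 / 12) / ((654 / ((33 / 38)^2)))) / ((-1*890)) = -20933789 / 140082440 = -0.15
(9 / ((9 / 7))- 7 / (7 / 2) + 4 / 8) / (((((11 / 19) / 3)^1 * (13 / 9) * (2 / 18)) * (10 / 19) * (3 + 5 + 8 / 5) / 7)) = 204687 / 832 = 246.02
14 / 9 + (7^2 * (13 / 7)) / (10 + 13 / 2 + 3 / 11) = 2576 / 369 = 6.98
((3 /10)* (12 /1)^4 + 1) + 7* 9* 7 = 33314 /5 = 6662.80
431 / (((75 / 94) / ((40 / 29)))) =324112 / 435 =745.09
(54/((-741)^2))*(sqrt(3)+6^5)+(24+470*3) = 6*sqrt(3)/61009+87533562/61009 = 1434.76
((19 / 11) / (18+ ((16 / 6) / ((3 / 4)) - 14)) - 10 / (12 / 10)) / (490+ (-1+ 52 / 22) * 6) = -18187 / 1117920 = -0.02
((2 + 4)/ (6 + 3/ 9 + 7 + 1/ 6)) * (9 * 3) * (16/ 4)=48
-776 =-776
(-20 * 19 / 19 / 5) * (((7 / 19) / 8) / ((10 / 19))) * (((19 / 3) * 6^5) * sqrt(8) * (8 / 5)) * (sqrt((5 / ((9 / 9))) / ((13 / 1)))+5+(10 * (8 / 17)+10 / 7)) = -10440576 * sqrt(2) / 17 - 1378944 * sqrt(130) / 325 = -916917.98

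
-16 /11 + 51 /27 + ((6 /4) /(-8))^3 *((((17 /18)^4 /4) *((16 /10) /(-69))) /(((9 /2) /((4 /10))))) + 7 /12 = 345964489931 /339954278400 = 1.02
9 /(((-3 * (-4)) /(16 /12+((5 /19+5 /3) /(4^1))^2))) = 20353 /17328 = 1.17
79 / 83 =0.95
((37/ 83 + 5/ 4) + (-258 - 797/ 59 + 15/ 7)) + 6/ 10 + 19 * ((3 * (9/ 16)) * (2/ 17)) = -6137397423/ 23309720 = -263.30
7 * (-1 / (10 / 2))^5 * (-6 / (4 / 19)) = 399 / 6250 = 0.06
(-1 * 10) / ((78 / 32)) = -160 / 39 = -4.10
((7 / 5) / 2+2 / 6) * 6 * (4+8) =372 / 5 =74.40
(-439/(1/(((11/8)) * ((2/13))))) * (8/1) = -9658/13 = -742.92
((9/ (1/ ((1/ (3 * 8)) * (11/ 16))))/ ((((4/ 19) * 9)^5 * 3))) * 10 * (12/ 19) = 7167655/ 322486272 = 0.02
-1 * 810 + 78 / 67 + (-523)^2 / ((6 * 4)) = 10588.21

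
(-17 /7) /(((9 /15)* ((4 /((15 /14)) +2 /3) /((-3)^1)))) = 425 /154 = 2.76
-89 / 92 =-0.97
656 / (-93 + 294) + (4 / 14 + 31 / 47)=278335 / 66129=4.21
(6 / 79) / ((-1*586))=-3 / 23147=-0.00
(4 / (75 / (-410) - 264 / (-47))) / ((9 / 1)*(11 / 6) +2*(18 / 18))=30832 / 774891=0.04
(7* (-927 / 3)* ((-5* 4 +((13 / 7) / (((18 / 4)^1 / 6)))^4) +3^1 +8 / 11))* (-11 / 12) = 4698414731 / 111132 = 42277.78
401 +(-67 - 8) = 326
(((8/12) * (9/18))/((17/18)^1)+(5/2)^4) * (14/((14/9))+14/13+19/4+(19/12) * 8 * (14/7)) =67167065/42432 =1582.93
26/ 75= 0.35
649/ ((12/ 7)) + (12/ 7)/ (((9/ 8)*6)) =95467/ 252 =378.84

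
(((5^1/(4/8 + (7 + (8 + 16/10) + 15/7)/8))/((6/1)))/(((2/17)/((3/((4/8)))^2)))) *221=3944850/199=19823.37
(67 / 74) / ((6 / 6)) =67 / 74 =0.91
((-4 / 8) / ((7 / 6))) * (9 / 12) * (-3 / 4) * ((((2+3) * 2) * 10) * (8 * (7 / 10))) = 135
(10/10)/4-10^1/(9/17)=-18.64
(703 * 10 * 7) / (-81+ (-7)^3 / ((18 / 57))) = -295260 / 7003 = -42.16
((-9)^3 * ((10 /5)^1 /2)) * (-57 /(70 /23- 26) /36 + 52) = -26722629 /704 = -37958.28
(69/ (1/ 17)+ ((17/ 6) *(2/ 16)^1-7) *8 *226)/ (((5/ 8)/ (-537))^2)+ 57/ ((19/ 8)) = -200108091816/ 25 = -8004323672.64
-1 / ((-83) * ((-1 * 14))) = -1 / 1162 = -0.00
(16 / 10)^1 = 8 / 5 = 1.60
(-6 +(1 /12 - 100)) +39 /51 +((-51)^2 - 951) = 315149 /204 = 1544.85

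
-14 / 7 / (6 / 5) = -5 / 3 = -1.67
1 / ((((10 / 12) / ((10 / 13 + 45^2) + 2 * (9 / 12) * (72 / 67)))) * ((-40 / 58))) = -153628863 / 43550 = -3527.64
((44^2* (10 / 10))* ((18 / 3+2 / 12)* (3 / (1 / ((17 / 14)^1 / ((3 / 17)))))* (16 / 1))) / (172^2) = 5175412 / 38829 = 133.29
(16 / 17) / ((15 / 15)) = 0.94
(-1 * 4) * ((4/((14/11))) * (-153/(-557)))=-13464/3899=-3.45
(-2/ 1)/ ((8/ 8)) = -2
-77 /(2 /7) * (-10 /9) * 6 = 5390 /3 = 1796.67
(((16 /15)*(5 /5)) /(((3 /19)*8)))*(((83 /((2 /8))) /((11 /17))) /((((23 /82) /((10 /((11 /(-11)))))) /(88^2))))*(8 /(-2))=478494284.68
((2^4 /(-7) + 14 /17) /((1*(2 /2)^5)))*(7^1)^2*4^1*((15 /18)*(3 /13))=-12180 /221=-55.11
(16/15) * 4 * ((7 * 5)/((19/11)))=4928/57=86.46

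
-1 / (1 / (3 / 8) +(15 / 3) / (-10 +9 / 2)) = -33 / 58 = -0.57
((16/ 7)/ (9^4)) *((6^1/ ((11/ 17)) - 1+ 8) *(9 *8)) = 22912/ 56133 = 0.41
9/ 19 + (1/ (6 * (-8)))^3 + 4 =4.47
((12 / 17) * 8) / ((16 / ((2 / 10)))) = 0.07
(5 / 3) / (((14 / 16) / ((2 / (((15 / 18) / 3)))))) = 96 / 7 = 13.71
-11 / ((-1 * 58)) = 11 / 58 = 0.19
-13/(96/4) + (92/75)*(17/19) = 6337/11400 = 0.56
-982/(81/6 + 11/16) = -15712/227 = -69.22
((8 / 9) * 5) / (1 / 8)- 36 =-4 / 9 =-0.44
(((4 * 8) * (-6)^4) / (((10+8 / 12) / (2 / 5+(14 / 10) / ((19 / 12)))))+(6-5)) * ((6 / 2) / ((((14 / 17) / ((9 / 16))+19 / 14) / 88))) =268285037328 / 574085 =467326.33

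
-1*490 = -490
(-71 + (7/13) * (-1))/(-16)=465/104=4.47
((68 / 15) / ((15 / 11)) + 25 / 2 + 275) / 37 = 130871 / 16650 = 7.86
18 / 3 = 6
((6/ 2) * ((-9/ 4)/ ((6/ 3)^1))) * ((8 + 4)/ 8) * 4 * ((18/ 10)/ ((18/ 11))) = -891/ 40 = -22.28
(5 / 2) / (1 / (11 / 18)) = 55 / 36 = 1.53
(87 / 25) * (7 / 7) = 87 / 25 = 3.48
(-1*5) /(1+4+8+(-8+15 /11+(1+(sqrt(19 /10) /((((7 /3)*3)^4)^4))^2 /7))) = -4252046545839094488275401923850 /6262104912963030064551046469879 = -0.68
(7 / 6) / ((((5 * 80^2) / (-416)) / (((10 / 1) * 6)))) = -91 / 100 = -0.91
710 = 710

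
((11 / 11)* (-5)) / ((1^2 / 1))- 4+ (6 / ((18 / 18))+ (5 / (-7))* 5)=-46 / 7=-6.57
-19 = -19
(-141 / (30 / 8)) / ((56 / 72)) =-1692 / 35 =-48.34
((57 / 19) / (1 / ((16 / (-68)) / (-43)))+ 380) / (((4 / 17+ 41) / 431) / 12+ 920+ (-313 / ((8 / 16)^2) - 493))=-0.46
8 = 8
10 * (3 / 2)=15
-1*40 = -40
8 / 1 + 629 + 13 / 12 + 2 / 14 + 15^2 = 72511 / 84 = 863.23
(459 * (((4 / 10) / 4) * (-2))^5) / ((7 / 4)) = -1836 / 21875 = -0.08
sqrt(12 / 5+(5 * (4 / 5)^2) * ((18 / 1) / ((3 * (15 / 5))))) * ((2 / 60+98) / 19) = 2941 * sqrt(55) / 1425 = 15.31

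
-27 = -27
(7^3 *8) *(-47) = -128968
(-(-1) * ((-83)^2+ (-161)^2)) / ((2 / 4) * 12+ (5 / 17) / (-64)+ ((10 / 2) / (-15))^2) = 64255104 / 11959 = 5372.95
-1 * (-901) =901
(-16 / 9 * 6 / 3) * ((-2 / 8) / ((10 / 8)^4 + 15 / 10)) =2048 / 9081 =0.23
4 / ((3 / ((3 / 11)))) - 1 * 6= -62 / 11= -5.64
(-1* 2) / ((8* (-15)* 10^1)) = 1 / 600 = 0.00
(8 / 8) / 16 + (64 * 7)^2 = 3211265 / 16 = 200704.06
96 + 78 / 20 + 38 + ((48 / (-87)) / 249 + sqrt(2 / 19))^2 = 138.00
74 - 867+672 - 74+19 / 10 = -193.10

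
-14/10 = -7/5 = -1.40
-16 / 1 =-16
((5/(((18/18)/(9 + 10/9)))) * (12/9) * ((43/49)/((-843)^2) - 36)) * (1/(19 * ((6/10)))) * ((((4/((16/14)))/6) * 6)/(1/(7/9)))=-300200568850/518063121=-579.47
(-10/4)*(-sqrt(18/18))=2.50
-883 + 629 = -254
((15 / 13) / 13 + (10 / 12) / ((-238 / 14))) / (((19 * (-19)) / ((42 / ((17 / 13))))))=-4795 / 1356277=-0.00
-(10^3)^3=-1000000000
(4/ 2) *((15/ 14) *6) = 90/ 7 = 12.86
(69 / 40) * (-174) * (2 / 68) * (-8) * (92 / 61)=552276 / 5185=106.51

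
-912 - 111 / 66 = -20101 / 22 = -913.68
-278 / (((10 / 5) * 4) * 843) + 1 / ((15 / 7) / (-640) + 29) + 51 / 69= 1475763763 / 2014982436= 0.73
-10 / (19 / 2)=-20 / 19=-1.05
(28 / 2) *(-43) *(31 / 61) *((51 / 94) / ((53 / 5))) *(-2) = 4758810 / 151951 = 31.32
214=214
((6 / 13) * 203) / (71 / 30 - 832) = -0.11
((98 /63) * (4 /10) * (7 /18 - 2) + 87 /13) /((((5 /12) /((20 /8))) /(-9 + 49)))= 479312 /351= 1365.56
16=16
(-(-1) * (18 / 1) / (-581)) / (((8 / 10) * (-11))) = 45 / 12782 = 0.00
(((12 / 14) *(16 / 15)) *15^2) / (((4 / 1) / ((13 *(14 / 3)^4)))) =2853760 / 9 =317084.44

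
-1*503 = -503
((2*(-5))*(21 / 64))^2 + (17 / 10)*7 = 116053 / 5120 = 22.67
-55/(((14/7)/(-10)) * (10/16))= 440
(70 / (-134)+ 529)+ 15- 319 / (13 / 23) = -18210 / 871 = -20.91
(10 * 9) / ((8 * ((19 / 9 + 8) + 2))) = 405 / 436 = 0.93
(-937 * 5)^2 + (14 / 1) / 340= 3731368257 / 170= 21949225.04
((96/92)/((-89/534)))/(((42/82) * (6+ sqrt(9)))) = -656/483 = -1.36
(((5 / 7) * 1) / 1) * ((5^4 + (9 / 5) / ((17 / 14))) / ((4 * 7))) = 53251 / 3332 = 15.98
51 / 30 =17 / 10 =1.70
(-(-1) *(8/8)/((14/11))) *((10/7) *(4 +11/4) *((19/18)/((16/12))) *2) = 9405/784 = 12.00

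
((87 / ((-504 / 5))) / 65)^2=841 / 4769856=0.00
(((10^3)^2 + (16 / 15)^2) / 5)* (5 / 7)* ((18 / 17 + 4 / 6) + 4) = 65700074752 / 80325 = 817928.10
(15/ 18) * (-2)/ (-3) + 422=422.56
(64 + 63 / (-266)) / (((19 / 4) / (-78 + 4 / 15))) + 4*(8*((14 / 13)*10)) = -49196468 / 70395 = -698.86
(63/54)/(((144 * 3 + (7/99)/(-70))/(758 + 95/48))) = 2006345/977552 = 2.05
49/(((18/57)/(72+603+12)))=213199/2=106599.50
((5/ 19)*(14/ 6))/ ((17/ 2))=70/ 969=0.07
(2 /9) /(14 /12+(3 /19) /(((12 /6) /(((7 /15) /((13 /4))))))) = 4940 /26187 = 0.19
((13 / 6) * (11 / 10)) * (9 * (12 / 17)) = 1287 / 85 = 15.14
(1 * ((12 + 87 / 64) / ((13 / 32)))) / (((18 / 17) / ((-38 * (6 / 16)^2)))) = -165.96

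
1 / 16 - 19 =-303 / 16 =-18.94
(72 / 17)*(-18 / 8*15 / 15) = -162 / 17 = -9.53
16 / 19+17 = 339 / 19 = 17.84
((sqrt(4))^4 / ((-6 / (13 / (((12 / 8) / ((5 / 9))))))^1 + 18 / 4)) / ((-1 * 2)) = -1040 / 423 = -2.46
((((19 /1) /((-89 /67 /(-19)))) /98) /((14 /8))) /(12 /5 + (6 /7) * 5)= 0.24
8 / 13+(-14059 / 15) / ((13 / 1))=-13939 / 195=-71.48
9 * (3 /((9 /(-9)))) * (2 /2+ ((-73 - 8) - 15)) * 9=23085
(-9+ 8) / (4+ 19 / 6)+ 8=338 / 43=7.86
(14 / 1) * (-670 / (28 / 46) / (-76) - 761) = -397147 / 38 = -10451.24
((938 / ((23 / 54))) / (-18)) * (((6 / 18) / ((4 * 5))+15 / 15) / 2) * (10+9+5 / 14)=-1107577 / 920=-1203.89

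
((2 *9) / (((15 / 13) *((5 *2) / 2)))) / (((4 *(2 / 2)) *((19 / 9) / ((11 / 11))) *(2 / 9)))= 3159 / 1900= 1.66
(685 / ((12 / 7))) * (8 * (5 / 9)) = 47950 / 27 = 1775.93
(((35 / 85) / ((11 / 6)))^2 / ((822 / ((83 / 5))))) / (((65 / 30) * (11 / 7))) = 1024884 / 3425388395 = 0.00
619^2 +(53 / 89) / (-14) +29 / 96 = 383161.26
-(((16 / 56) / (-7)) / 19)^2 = -4 / 866761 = -0.00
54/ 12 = 9/ 2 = 4.50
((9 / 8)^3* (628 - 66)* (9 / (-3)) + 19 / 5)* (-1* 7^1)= 21475097 / 1280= 16777.42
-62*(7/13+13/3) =-11780/39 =-302.05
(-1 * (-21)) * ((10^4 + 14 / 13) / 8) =1365147 / 52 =26252.83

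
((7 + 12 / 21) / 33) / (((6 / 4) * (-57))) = -106 / 39501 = -0.00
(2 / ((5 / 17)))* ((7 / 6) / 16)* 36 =357 / 20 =17.85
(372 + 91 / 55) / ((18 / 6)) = 124.55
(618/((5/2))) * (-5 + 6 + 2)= 3708/5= 741.60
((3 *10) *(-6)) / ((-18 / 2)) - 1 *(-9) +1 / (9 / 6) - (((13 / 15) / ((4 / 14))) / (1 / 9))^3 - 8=-60974251 / 3000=-20324.75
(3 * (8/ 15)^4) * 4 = 16384/ 16875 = 0.97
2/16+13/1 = 105/8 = 13.12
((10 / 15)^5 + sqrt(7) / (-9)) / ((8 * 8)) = 1 / 486 - sqrt(7) / 576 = -0.00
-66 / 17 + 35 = 529 / 17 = 31.12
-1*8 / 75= -8 / 75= -0.11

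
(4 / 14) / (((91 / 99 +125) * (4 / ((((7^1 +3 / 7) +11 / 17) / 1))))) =95139 / 20768356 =0.00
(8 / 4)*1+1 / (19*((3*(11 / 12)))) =422 / 209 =2.02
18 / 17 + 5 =103 / 17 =6.06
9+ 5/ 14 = 131/ 14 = 9.36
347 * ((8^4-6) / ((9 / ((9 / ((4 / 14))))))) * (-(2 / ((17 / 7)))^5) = -2671535844320 / 1419857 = -1881552.75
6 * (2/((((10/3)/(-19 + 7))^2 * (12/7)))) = 2268/25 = 90.72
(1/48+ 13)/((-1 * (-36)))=625/1728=0.36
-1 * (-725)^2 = -525625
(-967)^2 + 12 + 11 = 935112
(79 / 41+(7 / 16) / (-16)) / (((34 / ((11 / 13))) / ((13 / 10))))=219307 / 3568640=0.06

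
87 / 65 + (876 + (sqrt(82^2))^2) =494087 / 65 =7601.34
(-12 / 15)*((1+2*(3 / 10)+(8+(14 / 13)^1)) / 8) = -347 / 325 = -1.07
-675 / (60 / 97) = -4365 / 4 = -1091.25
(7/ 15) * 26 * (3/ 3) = 182/ 15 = 12.13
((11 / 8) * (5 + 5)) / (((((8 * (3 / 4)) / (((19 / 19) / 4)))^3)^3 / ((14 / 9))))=385 / 47552535724032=0.00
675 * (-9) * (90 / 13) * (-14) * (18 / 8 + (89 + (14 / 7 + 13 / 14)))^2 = 1900986600375 / 364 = 5222490660.37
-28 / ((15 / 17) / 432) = -68544 / 5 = -13708.80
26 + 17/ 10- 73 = -453/ 10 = -45.30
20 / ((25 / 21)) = 84 / 5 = 16.80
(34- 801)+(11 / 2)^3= -4805 / 8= -600.62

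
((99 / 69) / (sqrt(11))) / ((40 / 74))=0.80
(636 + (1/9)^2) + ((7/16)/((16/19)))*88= 1767047/2592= 681.73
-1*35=-35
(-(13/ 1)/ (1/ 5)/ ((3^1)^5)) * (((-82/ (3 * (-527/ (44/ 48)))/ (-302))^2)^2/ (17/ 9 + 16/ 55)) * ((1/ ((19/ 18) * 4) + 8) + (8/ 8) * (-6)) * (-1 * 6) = 56886454351375/ 56232259498895950788910113024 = 0.00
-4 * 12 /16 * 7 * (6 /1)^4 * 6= -163296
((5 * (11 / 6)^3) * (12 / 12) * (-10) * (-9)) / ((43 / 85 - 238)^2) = 240411875 / 4890179628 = 0.05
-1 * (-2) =2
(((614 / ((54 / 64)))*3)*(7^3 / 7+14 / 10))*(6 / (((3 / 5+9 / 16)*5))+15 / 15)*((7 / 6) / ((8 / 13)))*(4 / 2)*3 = 394246944 / 155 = 2543528.67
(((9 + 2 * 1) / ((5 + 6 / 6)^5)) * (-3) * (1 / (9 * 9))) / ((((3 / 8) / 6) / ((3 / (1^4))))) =-0.00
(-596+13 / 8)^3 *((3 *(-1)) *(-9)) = -2902788059625 / 512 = -5669507928.96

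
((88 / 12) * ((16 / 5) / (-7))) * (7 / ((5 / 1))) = -352 / 75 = -4.69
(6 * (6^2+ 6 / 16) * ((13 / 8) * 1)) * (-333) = -3779217 / 32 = -118100.53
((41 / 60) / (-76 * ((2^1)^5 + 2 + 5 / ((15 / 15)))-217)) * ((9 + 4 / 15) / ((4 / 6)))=-5699 / 1908600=-0.00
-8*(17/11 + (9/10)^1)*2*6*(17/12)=-18292/55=-332.58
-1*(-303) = 303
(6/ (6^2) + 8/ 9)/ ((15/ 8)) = 76/ 135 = 0.56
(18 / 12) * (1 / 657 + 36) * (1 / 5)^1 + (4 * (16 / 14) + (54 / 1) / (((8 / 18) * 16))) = 5633011 / 245280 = 22.97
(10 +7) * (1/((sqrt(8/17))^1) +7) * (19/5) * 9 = 2907 * sqrt(34)/20 +20349/5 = 4917.33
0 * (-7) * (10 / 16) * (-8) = 0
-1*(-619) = 619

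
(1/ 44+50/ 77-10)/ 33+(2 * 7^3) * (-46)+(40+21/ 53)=-16977355897/ 538692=-31515.89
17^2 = 289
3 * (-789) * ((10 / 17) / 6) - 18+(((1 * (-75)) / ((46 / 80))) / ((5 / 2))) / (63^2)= -129360479 / 517293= -250.07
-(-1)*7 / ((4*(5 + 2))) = 1 / 4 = 0.25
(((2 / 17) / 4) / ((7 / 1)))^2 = 1 / 56644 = 0.00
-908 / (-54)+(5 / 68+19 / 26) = 420533 / 23868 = 17.62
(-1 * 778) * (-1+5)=-3112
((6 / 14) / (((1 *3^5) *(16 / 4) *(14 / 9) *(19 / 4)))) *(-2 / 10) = -1 / 83790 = -0.00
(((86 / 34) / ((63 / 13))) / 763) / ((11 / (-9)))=-559 / 998767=-0.00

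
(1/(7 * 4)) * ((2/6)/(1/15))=5/28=0.18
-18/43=-0.42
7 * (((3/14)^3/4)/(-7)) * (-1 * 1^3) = 27/10976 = 0.00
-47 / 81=-0.58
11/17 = 0.65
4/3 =1.33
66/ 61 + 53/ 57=6995/ 3477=2.01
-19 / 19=-1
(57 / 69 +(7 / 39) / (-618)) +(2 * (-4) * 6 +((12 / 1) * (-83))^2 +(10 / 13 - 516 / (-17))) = 9348490453661 / 9423882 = 991999.95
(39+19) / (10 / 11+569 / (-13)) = -1.35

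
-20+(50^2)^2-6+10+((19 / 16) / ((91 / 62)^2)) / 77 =15940884209491 / 2550548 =6249984.01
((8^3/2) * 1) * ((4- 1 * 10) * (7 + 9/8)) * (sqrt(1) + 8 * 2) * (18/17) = -224640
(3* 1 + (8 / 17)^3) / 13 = 15251 / 63869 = 0.24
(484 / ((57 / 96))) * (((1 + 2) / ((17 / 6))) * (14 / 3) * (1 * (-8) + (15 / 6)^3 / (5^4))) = -51877056 / 1615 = -32122.02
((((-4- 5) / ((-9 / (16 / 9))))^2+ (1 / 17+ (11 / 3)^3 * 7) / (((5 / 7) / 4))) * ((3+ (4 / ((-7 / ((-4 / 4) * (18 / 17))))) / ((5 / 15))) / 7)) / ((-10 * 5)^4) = 159111404 / 746771484375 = 0.00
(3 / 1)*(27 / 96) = 27 / 32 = 0.84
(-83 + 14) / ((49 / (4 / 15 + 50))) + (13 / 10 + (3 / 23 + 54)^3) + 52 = 945488516561 / 5961830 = 158590.32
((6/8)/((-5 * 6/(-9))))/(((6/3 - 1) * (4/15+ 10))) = 27/1232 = 0.02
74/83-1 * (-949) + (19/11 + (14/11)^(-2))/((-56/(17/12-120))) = 38274801569/40084352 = 954.86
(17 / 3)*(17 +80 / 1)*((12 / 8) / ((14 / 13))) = 765.61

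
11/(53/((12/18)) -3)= 22/153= 0.14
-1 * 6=-6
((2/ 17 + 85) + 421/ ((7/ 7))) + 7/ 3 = 25931/ 51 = 508.45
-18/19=-0.95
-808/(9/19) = -1705.78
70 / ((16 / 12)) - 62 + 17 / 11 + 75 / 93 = -4875 / 682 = -7.15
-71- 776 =-847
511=511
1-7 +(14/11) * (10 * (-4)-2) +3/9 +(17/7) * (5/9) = -40036/693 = -57.77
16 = 16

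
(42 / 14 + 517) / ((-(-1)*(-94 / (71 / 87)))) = -18460 / 4089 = -4.51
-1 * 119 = -119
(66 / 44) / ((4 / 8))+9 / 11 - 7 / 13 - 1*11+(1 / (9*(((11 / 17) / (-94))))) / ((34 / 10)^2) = -199462 / 21879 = -9.12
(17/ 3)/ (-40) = -17/ 120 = -0.14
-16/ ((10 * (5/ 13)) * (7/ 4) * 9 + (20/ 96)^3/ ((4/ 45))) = -1277952/ 4846525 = -0.26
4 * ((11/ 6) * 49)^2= 290521/ 9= 32280.11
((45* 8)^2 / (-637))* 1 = -129600 / 637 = -203.45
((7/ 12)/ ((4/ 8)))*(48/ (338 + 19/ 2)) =0.16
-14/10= -7/5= -1.40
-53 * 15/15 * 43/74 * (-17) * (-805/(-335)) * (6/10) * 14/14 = 18712869/24790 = 754.86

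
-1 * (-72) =72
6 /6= 1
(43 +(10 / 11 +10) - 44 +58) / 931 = 0.07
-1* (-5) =5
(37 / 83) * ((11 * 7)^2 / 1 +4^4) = 228845 / 83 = 2757.17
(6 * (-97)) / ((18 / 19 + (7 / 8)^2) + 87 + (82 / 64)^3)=-362348544 / 56541499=-6.41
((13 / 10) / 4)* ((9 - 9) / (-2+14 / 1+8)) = 0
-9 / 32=-0.28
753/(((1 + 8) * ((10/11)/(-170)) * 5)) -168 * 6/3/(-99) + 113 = -3012.74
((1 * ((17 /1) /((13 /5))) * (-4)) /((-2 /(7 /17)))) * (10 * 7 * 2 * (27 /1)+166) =276220 /13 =21247.69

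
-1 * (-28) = 28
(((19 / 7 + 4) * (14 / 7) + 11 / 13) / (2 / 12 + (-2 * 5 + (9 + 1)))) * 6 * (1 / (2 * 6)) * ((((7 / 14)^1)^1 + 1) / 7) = 9.18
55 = 55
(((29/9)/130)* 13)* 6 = 29/15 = 1.93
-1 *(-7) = 7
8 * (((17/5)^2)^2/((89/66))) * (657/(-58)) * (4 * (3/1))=-173838604896/1613125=-107765.12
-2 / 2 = -1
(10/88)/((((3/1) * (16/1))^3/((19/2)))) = 95/9732096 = 0.00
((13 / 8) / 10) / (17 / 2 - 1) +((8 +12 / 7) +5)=61891 / 4200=14.74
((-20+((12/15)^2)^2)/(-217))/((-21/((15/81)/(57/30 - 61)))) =24488/1817901225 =0.00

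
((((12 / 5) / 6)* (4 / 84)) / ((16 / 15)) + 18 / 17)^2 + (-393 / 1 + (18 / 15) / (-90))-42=-29490277429 / 67972800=-433.85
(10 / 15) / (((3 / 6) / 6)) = 8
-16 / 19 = -0.84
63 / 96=21 / 32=0.66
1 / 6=0.17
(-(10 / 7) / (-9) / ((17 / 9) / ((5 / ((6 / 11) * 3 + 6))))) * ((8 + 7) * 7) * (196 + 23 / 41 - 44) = 8600625 / 9758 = 881.39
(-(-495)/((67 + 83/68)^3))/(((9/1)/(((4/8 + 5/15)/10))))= 4323440/299498307357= 0.00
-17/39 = -0.44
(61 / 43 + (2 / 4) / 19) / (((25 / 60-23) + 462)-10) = 14166 / 4210001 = 0.00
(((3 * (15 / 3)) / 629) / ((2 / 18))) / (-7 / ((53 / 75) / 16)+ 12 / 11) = -8745 / 6413284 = -0.00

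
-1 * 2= -2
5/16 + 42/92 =283/368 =0.77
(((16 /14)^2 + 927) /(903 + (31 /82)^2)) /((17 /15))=4587818820 /5058586589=0.91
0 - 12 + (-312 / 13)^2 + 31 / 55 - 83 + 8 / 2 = 485.56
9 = 9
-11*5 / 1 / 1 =-55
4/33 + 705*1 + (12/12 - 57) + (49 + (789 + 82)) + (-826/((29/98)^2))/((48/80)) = -130920633/9251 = -14152.05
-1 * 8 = -8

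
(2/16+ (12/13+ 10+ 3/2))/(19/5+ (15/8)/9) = 19575/6253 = 3.13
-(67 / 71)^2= -4489 / 5041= -0.89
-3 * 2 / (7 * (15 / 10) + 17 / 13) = -156 / 307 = -0.51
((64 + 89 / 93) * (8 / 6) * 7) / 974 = 84574 / 135873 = 0.62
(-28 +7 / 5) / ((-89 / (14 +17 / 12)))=4921 / 1068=4.61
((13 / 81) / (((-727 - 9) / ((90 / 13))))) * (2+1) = -5 / 1104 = -0.00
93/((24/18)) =279/4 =69.75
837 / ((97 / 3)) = 25.89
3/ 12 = 1/ 4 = 0.25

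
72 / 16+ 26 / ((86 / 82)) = 2519 / 86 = 29.29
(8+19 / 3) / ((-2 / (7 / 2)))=-301 / 12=-25.08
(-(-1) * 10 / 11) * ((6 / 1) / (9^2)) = 20 / 297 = 0.07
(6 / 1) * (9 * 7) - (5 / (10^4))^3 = 3023999999999 / 8000000000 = 378.00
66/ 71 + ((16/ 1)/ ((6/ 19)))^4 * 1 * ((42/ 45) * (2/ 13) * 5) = 1061184302702/ 224289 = 4731325.67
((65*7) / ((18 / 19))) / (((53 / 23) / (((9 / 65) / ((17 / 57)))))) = 174363 / 1802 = 96.76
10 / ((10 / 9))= 9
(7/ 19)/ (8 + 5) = 7/ 247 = 0.03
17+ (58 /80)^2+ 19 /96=85073 /4800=17.72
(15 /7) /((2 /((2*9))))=135 /7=19.29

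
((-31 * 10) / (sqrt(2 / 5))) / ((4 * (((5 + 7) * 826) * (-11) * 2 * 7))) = 155 * sqrt(10) / 6105792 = 0.00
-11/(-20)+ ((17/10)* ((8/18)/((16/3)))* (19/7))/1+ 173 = 29221/168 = 173.93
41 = 41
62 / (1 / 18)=1116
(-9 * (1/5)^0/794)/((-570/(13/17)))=39/2564620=0.00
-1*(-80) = 80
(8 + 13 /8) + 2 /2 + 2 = 101 /8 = 12.62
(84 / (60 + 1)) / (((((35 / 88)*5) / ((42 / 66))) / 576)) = 387072 / 1525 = 253.82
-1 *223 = -223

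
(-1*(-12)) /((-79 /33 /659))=-260964 /79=-3303.34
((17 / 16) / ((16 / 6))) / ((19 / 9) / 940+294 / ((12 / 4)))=107865 / 26531168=0.00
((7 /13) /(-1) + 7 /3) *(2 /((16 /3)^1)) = 35 /52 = 0.67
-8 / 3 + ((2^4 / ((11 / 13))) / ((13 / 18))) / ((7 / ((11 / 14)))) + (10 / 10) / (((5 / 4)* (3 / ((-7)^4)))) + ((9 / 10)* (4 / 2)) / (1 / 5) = 649.54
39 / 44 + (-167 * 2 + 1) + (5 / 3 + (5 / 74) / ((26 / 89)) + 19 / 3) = -3427323 / 10582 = -323.88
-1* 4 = -4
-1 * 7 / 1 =-7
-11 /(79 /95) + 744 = 730.77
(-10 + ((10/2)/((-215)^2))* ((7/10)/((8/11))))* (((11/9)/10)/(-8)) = 81355153/532512000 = 0.15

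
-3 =-3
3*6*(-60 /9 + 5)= -30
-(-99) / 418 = 9 / 38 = 0.24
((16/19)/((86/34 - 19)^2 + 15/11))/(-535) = -50864/8810361275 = -0.00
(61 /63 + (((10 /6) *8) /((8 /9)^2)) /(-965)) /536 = 92483 /52137792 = 0.00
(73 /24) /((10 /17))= 1241 /240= 5.17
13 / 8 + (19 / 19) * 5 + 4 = 85 / 8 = 10.62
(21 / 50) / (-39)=-7 / 650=-0.01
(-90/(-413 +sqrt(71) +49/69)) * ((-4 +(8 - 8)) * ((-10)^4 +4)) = -8917.46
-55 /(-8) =55 /8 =6.88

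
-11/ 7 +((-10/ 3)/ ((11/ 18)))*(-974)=408959/ 77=5311.16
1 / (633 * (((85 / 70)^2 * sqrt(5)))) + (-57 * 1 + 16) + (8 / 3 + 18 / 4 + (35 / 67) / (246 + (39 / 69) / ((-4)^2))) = -1231370861 / 36397482 + 196 * sqrt(5) / 914685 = -33.83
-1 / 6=-0.17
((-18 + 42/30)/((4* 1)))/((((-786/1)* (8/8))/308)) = 6391/3930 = 1.63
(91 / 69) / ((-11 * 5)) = -91 / 3795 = -0.02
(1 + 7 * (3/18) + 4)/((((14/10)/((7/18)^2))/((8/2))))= 1295/486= 2.66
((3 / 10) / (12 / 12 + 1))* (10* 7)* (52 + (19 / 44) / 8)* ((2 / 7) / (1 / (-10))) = -274845 / 176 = -1561.62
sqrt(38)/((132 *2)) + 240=sqrt(38)/264 + 240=240.02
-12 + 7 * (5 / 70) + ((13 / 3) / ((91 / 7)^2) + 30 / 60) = -428 / 39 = -10.97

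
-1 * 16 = -16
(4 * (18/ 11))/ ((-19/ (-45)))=3240/ 209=15.50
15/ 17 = 0.88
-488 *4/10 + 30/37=-35962/185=-194.39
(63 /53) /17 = 63 /901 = 0.07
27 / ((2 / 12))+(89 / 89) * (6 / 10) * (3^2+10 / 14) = 5874 / 35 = 167.83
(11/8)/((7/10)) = 55/28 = 1.96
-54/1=-54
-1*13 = -13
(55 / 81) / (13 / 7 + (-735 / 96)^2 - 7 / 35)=1971200 / 174981627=0.01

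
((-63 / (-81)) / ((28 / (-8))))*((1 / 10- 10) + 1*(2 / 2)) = 89 / 45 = 1.98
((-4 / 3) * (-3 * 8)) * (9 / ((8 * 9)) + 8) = 260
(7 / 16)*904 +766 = 2323 / 2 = 1161.50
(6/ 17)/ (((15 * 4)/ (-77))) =-77/ 170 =-0.45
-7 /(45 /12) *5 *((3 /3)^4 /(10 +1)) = -28 /33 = -0.85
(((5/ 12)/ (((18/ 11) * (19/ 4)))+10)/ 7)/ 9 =10315/ 64638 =0.16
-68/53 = -1.28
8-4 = 4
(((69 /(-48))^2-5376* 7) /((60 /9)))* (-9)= 260098101 /5120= 50800.41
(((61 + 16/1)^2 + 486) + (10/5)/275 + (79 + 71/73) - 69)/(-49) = -131.14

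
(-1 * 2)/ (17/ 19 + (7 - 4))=-19/ 37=-0.51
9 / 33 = 3 / 11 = 0.27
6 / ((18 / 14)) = 4.67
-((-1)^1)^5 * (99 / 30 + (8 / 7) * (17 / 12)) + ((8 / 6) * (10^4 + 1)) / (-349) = -2439763 / 73290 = -33.29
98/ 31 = 3.16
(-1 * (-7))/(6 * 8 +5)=7/53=0.13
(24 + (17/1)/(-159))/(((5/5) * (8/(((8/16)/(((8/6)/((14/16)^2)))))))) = 186151/217088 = 0.86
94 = 94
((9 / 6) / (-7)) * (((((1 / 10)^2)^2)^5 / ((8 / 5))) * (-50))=3 / 44800000000000000000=0.00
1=1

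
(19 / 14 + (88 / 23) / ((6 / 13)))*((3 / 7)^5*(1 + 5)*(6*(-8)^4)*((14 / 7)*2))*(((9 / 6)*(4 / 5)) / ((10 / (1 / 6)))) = 111305539584 / 67648175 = 1645.36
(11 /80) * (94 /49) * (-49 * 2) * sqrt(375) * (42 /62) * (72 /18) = -10857 * sqrt(15) /31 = -1356.42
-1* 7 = -7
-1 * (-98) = 98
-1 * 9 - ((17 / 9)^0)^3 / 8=-73 / 8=-9.12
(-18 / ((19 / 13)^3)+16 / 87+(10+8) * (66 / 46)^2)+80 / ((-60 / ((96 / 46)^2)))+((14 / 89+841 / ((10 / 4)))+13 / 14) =363.15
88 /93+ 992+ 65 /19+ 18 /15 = 8813507 /8835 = 997.57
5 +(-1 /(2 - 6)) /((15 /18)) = 53 /10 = 5.30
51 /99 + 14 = 479 /33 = 14.52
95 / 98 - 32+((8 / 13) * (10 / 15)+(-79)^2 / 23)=21161389 / 87906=240.73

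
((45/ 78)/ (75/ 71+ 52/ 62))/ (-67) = -33015/ 7265882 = -0.00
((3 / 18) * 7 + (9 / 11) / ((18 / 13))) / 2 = 29 / 33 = 0.88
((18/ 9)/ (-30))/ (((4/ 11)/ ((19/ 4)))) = -209/ 240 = -0.87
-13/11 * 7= -91/11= -8.27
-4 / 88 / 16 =-1 / 352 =-0.00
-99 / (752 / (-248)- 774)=3069 / 24088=0.13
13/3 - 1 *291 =-286.67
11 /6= 1.83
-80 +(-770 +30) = -820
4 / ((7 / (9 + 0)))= 36 / 7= 5.14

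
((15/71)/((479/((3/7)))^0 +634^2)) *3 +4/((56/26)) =371006626/199772629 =1.86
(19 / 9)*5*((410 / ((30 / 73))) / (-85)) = -123.89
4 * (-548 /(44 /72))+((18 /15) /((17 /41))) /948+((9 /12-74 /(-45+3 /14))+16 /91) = -5493165381101 /1532551020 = -3584.33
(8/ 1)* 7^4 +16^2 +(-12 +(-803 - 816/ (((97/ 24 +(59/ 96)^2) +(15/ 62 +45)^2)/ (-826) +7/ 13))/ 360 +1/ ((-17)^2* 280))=655034506800814274521/ 33676247960513550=19450.93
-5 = -5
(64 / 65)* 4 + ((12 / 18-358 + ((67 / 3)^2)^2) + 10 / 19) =24851335229 / 100035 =248426.40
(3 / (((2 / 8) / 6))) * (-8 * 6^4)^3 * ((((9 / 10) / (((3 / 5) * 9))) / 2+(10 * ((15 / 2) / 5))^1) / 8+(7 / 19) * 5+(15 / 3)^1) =-13306444034605056 / 19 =-700339159716055.58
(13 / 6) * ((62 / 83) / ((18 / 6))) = 403 / 747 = 0.54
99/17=5.82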